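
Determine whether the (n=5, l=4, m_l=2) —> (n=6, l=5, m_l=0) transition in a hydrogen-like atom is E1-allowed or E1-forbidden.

l: 4 → 5 (Δl = +1). Δl = ±1 ✓.
m_l: 2 → 0 (Δm_l = -2). |Δm_l| ≤ 1 ✗.
The transition is electric-dipole forbidden.

forbidden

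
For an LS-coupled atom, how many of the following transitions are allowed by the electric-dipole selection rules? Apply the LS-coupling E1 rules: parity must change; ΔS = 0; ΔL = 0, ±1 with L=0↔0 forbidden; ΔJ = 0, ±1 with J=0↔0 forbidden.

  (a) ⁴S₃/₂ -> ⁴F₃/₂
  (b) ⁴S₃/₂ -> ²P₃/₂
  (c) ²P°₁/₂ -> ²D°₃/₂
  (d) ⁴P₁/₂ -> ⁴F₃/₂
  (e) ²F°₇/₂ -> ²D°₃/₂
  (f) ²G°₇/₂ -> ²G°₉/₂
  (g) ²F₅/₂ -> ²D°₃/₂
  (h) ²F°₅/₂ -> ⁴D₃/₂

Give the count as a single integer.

(a) forbidden (parity, ΔL fail)
(b) forbidden (parity, ΔS fail)
(c) forbidden (parity fails)
(d) forbidden (parity, ΔL fail)
(e) forbidden (parity, ΔJ fail)
(f) forbidden (parity fails)
(g) allowed
(h) forbidden (ΔS fails)
Total allowed: 1 of 8.

1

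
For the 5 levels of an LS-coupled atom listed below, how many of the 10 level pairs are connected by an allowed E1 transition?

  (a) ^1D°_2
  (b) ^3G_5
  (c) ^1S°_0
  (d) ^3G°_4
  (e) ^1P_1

3

(a)–(b): forbidden (ΔS, ΔL, ΔJ).
(a)–(c): forbidden (parity, ΔL, ΔJ).
(a)–(d): forbidden (parity, ΔS, ΔL, ΔJ).
(a)–(e): allowed.
(b)–(c): forbidden (ΔS, ΔL, ΔJ).
(b)–(d): allowed.
(b)–(e): forbidden (parity, ΔS, ΔL, ΔJ).
(c)–(d): forbidden (parity, ΔS, ΔL, ΔJ).
(c)–(e): allowed.
(d)–(e): forbidden (ΔS, ΔL, ΔJ).
Allowed pairs: 3 of 10.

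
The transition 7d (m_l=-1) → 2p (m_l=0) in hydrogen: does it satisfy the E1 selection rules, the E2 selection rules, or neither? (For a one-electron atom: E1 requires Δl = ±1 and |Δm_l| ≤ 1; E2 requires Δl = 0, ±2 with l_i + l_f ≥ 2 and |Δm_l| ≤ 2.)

Δl = 1 − 2 = -1; l_i + l_f = 3.
Δm_l = +1.
E1 (Δl = ±1, |Δm_l| ≤ 1): satisfied.
E2 (Δl = 0,±2, l_i+l_f ≥ 2, |Δm_l| ≤ 2): not satisfied.

E1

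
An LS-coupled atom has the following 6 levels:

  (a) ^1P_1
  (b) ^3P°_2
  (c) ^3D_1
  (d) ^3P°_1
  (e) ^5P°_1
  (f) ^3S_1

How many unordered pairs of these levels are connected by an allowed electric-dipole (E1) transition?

(a)–(b): forbidden (ΔS).
(a)–(c): forbidden (parity, ΔS).
(a)–(d): forbidden (ΔS).
(a)–(e): forbidden (ΔS).
(a)–(f): forbidden (parity, ΔS).
(b)–(c): allowed.
(b)–(d): forbidden (parity).
(b)–(e): forbidden (parity, ΔS).
(b)–(f): allowed.
(c)–(d): allowed.
(c)–(e): forbidden (ΔS).
(c)–(f): forbidden (parity, ΔL).
(d)–(e): forbidden (parity, ΔS).
(d)–(f): allowed.
(e)–(f): forbidden (ΔS).
Allowed pairs: 4 of 15.

4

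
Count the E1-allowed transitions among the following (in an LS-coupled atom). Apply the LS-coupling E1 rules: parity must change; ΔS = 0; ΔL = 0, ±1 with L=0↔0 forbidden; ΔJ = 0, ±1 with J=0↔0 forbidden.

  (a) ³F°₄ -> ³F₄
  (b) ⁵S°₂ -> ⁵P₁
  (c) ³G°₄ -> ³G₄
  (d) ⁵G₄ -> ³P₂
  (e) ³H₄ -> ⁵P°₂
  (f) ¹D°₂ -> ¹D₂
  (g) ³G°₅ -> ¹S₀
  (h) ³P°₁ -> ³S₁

5

(a) allowed
(b) allowed
(c) allowed
(d) forbidden (parity, ΔS, ΔL, ΔJ fail)
(e) forbidden (ΔS, ΔL, ΔJ fail)
(f) allowed
(g) forbidden (ΔS, ΔL, ΔJ fail)
(h) allowed
Total allowed: 5 of 8.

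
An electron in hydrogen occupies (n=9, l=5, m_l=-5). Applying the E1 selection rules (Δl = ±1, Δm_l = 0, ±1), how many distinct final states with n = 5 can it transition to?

E1 requires Δl = ±1, so l_f ∈ {4, 6}; with 0 ≤ l_f ≤ n_f−1 = 4, the allowed l_f values are {4}.
For l_f = 4: m_f ∈ {m_i−1, m_i, m_i+1} ∩ [−4, 4] = {-4} → 1 state.
Total: 1.

1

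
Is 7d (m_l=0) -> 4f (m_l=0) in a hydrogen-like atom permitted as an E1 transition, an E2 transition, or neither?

Δl = 3 − 2 = +1; l_i + l_f = 5.
Δm_l = +0.
E1 (Δl = ±1, |Δm_l| ≤ 1): satisfied.
E2 (Δl = 0,±2, l_i+l_f ≥ 2, |Δm_l| ≤ 2): not satisfied.

E1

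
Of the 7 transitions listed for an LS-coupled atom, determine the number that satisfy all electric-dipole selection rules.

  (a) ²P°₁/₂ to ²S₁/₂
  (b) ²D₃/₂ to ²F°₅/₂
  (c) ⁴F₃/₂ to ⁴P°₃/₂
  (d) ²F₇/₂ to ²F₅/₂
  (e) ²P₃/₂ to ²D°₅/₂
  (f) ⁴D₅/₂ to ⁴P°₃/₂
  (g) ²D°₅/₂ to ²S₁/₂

(a) allowed
(b) allowed
(c) forbidden (ΔL fails)
(d) forbidden (parity fails)
(e) allowed
(f) allowed
(g) forbidden (ΔL, ΔJ fail)
Total allowed: 4 of 7.

4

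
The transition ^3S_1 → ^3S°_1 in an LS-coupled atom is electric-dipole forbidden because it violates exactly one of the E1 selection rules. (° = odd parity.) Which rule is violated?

Parity must change: even → odd — passes.
ΔS = 0: S: 1 → 1 — passes.
ΔL = 0, ±1 (not L=0↔0): L: 0 → 0, ΔL = +0 — fails.
ΔJ = 0, ±1 (not J=0↔0): J: 1 → 1, ΔJ = +0 — passes.

the L=0 ↔ L=0 exclusion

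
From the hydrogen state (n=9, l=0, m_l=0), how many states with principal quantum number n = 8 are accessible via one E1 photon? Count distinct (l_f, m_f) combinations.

3

E1 requires Δl = ±1, so l_f ∈ {-1, 1}; with 0 ≤ l_f ≤ n_f−1 = 7, the allowed l_f values are {1}.
For l_f = 1: m_f ∈ {m_i−1, m_i, m_i+1} ∩ [−1, 1] = {-1, 0, 1} → 3 states.
Total: 3.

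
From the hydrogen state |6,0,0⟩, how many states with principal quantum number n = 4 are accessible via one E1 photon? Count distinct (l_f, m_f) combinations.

E1 requires Δl = ±1, so l_f ∈ {-1, 1}; with 0 ≤ l_f ≤ n_f−1 = 3, the allowed l_f values are {1}.
For l_f = 1: m_f ∈ {m_i−1, m_i, m_i+1} ∩ [−1, 1] = {-1, 0, 1} → 3 states.
Total: 3.

3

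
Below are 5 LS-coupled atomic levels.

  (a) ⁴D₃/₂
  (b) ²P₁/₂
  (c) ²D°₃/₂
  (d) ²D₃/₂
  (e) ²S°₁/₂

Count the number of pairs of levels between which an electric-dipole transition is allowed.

3

(a)–(b): forbidden (parity, ΔS).
(a)–(c): forbidden (ΔS).
(a)–(d): forbidden (parity, ΔS).
(a)–(e): forbidden (ΔS, ΔL).
(b)–(c): allowed.
(b)–(d): forbidden (parity).
(b)–(e): allowed.
(c)–(d): allowed.
(c)–(e): forbidden (parity, ΔL).
(d)–(e): forbidden (ΔL).
Allowed pairs: 3 of 10.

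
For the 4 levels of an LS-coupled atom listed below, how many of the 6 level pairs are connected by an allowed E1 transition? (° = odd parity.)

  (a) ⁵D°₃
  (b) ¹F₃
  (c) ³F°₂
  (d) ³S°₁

0

(a)–(b): forbidden (ΔS).
(a)–(c): forbidden (parity, ΔS).
(a)–(d): forbidden (parity, ΔS, ΔL, ΔJ).
(b)–(c): forbidden (ΔS).
(b)–(d): forbidden (ΔS, ΔL, ΔJ).
(c)–(d): forbidden (parity, ΔL).
Allowed pairs: 0 of 6.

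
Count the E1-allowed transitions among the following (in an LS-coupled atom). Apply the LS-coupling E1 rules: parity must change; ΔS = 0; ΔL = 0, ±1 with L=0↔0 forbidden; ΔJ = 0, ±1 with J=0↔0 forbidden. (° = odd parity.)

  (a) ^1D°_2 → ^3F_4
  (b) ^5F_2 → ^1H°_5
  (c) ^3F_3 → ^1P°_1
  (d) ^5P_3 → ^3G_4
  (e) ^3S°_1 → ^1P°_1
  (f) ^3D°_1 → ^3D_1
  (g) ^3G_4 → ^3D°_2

(a) forbidden (ΔS, ΔJ fail)
(b) forbidden (ΔS, ΔL, ΔJ fail)
(c) forbidden (ΔS, ΔL, ΔJ fail)
(d) forbidden (parity, ΔS, ΔL fail)
(e) forbidden (parity, ΔS fail)
(f) allowed
(g) forbidden (ΔL, ΔJ fail)
Total allowed: 1 of 7.

1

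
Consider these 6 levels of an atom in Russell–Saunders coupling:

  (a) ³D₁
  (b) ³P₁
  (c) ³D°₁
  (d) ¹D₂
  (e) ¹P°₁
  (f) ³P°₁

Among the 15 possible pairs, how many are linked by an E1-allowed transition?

(a)–(b): forbidden (parity).
(a)–(c): allowed.
(a)–(d): forbidden (parity, ΔS).
(a)–(e): forbidden (ΔS).
(a)–(f): allowed.
(b)–(c): allowed.
(b)–(d): forbidden (parity, ΔS).
(b)–(e): forbidden (ΔS).
(b)–(f): allowed.
(c)–(d): forbidden (ΔS).
(c)–(e): forbidden (parity, ΔS).
(c)–(f): forbidden (parity).
(d)–(e): allowed.
(d)–(f): forbidden (ΔS).
(e)–(f): forbidden (parity, ΔS).
Allowed pairs: 5 of 15.

5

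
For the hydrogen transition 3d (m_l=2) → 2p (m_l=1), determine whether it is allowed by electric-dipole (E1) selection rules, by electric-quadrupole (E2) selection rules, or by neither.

E1

Δl = 1 − 2 = -1; l_i + l_f = 3.
Δm_l = -1.
E1 (Δl = ±1, |Δm_l| ≤ 1): satisfied.
E2 (Δl = 0,±2, l_i+l_f ≥ 2, |Δm_l| ≤ 2): not satisfied.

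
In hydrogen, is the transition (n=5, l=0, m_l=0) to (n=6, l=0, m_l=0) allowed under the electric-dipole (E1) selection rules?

forbidden

l: 0 → 0 (Δl = +0). Δl = ±1 fails.
Δm_l = 0 − (0) = +0. E1 requires Δm_l = 0, ±1: ok.
The transition is electric-dipole forbidden.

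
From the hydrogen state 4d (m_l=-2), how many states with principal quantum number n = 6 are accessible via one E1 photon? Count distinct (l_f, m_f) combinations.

E1 requires Δl = ±1, so l_f ∈ {1, 3}; with 0 ≤ l_f ≤ n_f−1 = 5, the allowed l_f values are {1, 3}.
For l_f = 1: m_f ∈ {m_i−1, m_i, m_i+1} ∩ [−1, 1] = {-1} → 1 state.
For l_f = 3: m_f ∈ {m_i−1, m_i, m_i+1} ∩ [−3, 3] = {-3, -2, -1} → 3 states.
Total: 4.

4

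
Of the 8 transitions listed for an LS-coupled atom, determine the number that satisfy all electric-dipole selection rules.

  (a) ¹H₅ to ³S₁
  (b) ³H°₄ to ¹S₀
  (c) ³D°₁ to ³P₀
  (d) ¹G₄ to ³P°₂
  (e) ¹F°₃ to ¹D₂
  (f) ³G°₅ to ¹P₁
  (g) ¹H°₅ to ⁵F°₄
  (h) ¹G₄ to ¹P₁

2

(a) forbidden (parity, ΔS, ΔL, ΔJ fail)
(b) forbidden (ΔS, ΔL, ΔJ fail)
(c) allowed
(d) forbidden (ΔS, ΔL, ΔJ fail)
(e) allowed
(f) forbidden (ΔS, ΔL, ΔJ fail)
(g) forbidden (parity, ΔS, ΔL fail)
(h) forbidden (parity, ΔL, ΔJ fail)
Total allowed: 2 of 8.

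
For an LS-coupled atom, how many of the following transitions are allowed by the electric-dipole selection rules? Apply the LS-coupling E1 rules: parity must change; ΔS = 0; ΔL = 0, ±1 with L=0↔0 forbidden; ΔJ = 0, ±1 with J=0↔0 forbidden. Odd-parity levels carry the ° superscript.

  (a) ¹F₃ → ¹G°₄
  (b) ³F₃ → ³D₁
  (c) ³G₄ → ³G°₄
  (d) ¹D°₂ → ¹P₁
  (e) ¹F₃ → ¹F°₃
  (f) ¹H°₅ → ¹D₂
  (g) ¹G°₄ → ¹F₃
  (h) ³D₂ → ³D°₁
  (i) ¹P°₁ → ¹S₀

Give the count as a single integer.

7

(a) allowed
(b) forbidden (parity, ΔJ fail)
(c) allowed
(d) allowed
(e) allowed
(f) forbidden (ΔL, ΔJ fail)
(g) allowed
(h) allowed
(i) allowed
Total allowed: 7 of 9.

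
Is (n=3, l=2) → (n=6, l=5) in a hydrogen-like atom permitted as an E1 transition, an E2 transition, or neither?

Δl = 5 − 2 = +3; l_i + l_f = 7.
E1 (Δl = ±1): not satisfied.
E2 (Δl = 0,±2, l_i+l_f ≥ 2): not satisfied.

neither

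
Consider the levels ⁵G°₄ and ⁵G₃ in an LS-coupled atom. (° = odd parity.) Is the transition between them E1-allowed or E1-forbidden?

allowed

Initial level: S=2, L=4, J=4, parity odd. Final level: S=2, L=4, J=3, parity even.
ΔS = 0: S: 2 → 2 — ok.
ΔL = 0, ±1 (not L=0↔0): L: 4 → 4, ΔL = +0 — ok.
Parity must change: odd → even — ok.
ΔJ = 0, ±1 (not J=0↔0): J: 4 → 3, ΔJ = -1 — ok.
All four E1 rules are satisfied.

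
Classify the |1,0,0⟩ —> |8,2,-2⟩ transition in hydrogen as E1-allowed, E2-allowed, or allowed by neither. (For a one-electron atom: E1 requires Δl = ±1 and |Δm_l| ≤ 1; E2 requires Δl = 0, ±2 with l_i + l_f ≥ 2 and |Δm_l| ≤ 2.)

E2

Δl = 2 − 0 = +2; l_i + l_f = 2.
Δm_l = -2.
E1 (Δl = ±1, |Δm_l| ≤ 1): not satisfied.
E2 (Δl = 0,±2, l_i+l_f ≥ 2, |Δm_l| ≤ 2): satisfied.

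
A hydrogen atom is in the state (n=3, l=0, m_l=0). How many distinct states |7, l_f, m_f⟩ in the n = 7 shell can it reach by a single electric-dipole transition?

E1 requires Δl = ±1, so l_f ∈ {-1, 1}; with 0 ≤ l_f ≤ n_f−1 = 6, the allowed l_f values are {1}.
For l_f = 1: m_f ∈ {m_i−1, m_i, m_i+1} ∩ [−1, 1] = {-1, 0, 1} → 3 states.
Total: 3.

3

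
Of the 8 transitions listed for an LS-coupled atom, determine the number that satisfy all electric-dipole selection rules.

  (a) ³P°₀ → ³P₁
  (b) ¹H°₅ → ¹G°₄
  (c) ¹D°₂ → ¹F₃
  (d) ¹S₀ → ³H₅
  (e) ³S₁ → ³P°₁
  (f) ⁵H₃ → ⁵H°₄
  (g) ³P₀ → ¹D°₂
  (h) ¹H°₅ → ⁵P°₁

(a) allowed
(b) forbidden (parity fails)
(c) allowed
(d) forbidden (parity, ΔS, ΔL, ΔJ fail)
(e) allowed
(f) allowed
(g) forbidden (ΔS, ΔJ fail)
(h) forbidden (parity, ΔS, ΔL, ΔJ fail)
Total allowed: 4 of 8.

4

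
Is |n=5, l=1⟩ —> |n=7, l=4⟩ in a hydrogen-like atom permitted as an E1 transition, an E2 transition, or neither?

Δl = 4 − 1 = +3; l_i + l_f = 5.
E1 (Δl = ±1): not satisfied.
E2 (Δl = 0,±2, l_i+l_f ≥ 2): not satisfied.

neither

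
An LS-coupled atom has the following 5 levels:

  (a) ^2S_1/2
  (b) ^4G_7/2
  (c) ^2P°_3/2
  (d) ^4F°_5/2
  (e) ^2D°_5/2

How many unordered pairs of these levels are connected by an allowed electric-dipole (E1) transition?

2

(a)–(b): forbidden (parity, ΔS, ΔL, ΔJ).
(a)–(c): allowed.
(a)–(d): forbidden (ΔS, ΔL, ΔJ).
(a)–(e): forbidden (ΔL, ΔJ).
(b)–(c): forbidden (ΔS, ΔL, ΔJ).
(b)–(d): allowed.
(b)–(e): forbidden (ΔS, ΔL).
(c)–(d): forbidden (parity, ΔS, ΔL).
(c)–(e): forbidden (parity).
(d)–(e): forbidden (parity, ΔS).
Allowed pairs: 2 of 10.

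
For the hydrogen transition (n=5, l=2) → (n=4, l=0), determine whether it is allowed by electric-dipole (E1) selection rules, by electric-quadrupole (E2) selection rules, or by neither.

Δl = 0 − 2 = -2; l_i + l_f = 2.
E1 (Δl = ±1): not satisfied.
E2 (Δl = 0,±2, l_i+l_f ≥ 2): satisfied.

E2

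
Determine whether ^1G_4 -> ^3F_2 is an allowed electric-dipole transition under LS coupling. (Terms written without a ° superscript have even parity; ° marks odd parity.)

Initial level: S=0, L=4, J=4, parity even. Final level: S=1, L=3, J=2, parity even.
ΔL = 0, ±1 (not L=0↔0): L: 4 → 3, ΔL = -1 — passes.
ΔS = 0: S: 0 → 1 — fails.
Parity must change: even → even — fails.
ΔJ = 0, ±1 (not J=0↔0): J: 4 → 2, ΔJ = -2 — fails.
Rule(s) violated: parity, ΔS, ΔJ.

forbidden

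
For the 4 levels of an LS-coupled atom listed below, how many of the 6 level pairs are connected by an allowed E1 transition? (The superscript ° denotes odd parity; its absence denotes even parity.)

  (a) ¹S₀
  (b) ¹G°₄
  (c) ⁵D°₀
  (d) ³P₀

(a)–(b): forbidden (ΔL, ΔJ).
(a)–(c): forbidden (ΔS, ΔL, ΔJ).
(a)–(d): forbidden (parity, ΔS, ΔJ).
(b)–(c): forbidden (parity, ΔS, ΔL, ΔJ).
(b)–(d): forbidden (ΔS, ΔL, ΔJ).
(c)–(d): forbidden (ΔS, ΔJ).
Allowed pairs: 0 of 6.

0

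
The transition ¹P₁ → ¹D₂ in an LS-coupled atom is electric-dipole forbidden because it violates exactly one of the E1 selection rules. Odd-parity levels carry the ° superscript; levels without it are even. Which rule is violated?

Parity must change: even → even — fails.
ΔS = 0: S: 0 → 0 — ok.
ΔL = 0, ±1 (not L=0↔0): L: 1 → 2, ΔL = +1 — ok.
ΔJ = 0, ±1 (not J=0↔0): J: 1 → 2, ΔJ = +1 — ok.

parity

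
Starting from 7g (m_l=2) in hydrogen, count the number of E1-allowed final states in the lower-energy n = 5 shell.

E1 requires Δl = ±1, so l_f ∈ {3, 5}; with 0 ≤ l_f ≤ n_f−1 = 4, the allowed l_f values are {3}.
For l_f = 3: m_f ∈ {m_i−1, m_i, m_i+1} ∩ [−3, 3] = {1, 2, 3} → 3 states.
Total: 3.

3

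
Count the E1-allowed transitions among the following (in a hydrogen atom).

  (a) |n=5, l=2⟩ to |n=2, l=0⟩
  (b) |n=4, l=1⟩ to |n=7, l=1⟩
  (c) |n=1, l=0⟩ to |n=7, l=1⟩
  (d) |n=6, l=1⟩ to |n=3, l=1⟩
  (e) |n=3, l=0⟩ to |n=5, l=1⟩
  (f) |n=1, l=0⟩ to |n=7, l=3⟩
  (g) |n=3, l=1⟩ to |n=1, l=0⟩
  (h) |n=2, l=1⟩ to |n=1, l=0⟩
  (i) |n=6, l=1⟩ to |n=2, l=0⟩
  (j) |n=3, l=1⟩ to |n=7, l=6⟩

5

(a) forbidden — Δl = -2 (E1 requires Δl = ±1)
(b) forbidden — Δl = +0 (E1 requires Δl = ±1)
(c) allowed
(d) forbidden — Δl = +0 (E1 requires Δl = ±1)
(e) allowed
(f) forbidden — Δl = +3 (E1 requires Δl = ±1)
(g) allowed
(h) allowed
(i) allowed
(j) forbidden — Δl = +5 (E1 requires Δl = ±1)
Total allowed: 5 of 10.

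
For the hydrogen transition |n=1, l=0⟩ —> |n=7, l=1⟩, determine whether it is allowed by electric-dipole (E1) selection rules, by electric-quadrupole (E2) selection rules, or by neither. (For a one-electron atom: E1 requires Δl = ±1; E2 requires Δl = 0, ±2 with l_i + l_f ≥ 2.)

E1

Δl = 1 − 0 = +1; l_i + l_f = 1.
E1 (Δl = ±1): satisfied.
E2 (Δl = 0,±2, l_i+l_f ≥ 2): not satisfied.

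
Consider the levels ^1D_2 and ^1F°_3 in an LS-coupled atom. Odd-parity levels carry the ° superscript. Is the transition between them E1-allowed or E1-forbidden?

Initial level: S=0, L=2, J=2, parity even. Final level: S=0, L=3, J=3, parity odd.
Parity must change: even → odd — ✓.
ΔS = 0: S: 0 → 0 — ✓.
ΔL = 0, ±1 (not L=0↔0): L: 2 → 3, ΔL = +1 — ✓.
ΔJ = 0, ±1 (not J=0↔0): J: 2 → 3, ΔJ = +1 — ✓.
All four E1 rules are satisfied.

allowed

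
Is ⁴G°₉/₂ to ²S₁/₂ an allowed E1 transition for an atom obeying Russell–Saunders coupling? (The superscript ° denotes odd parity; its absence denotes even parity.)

forbidden

Parity must change: odd → even — ✓.
ΔS = 0: S: 3/2 → 1/2 — ✗.
ΔL = 0, ±1 (not L=0↔0): L: 4 → 0, ΔL = -4 — ✗.
ΔJ = 0, ±1 (not J=0↔0): J: 9/2 → 1/2, ΔJ = -4 — ✗.
Rule(s) violated: ΔS, ΔL, ΔJ.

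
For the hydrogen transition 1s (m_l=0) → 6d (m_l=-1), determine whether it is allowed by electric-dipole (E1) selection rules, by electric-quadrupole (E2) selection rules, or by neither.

E2

Δl = 2 − 0 = +2; l_i + l_f = 2.
Δm_l = -1.
E1 (Δl = ±1, |Δm_l| ≤ 1): not satisfied.
E2 (Δl = 0,±2, l_i+l_f ≥ 2, |Δm_l| ≤ 2): satisfied.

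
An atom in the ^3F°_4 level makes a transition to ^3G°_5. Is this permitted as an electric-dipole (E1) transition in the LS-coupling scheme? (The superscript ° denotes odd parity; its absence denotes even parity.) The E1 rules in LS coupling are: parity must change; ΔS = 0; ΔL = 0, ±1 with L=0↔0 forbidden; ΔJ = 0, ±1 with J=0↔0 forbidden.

forbidden

Parity must change: odd → odd — fails.
ΔS = 0: S: 1 → 1 — ok.
ΔL = 0, ±1 (not L=0↔0): L: 3 → 4, ΔL = +1 — ok.
ΔJ = 0, ±1 (not J=0↔0): J: 4 → 5, ΔJ = +1 — ok.
Rule(s) violated: parity.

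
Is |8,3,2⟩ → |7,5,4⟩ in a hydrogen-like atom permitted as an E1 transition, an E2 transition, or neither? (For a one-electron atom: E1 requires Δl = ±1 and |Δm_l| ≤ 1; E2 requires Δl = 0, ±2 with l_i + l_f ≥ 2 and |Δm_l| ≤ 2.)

E2

Δl = 5 − 3 = +2; l_i + l_f = 8.
Δm_l = +2.
E1 (Δl = ±1, |Δm_l| ≤ 1): not satisfied.
E2 (Δl = 0,±2, l_i+l_f ≥ 2, |Δm_l| ≤ 2): satisfied.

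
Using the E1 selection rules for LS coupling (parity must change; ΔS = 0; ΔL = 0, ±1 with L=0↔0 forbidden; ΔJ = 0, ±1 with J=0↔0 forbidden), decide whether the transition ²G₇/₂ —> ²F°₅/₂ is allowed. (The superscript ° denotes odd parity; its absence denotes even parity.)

Parity must change: even → odd — ✓.
ΔS = 0: S: 1/2 → 1/2 — ✓.
ΔL = 0, ±1 (not L=0↔0): L: 4 → 3, ΔL = -1 — ✓.
ΔJ = 0, ±1 (not J=0↔0): J: 7/2 → 5/2, ΔJ = -1 — ✓.
All four E1 rules are satisfied.

allowed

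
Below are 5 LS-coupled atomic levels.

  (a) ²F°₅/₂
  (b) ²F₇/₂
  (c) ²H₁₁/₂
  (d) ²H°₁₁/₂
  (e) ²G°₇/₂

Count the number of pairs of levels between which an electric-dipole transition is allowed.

(a)–(b): allowed.
(a)–(c): forbidden (ΔL, ΔJ).
(a)–(d): forbidden (parity, ΔL, ΔJ).
(a)–(e): forbidden (parity).
(b)–(c): forbidden (parity, ΔL, ΔJ).
(b)–(d): forbidden (ΔL, ΔJ).
(b)–(e): allowed.
(c)–(d): allowed.
(c)–(e): forbidden (ΔJ).
(d)–(e): forbidden (parity, ΔJ).
Allowed pairs: 3 of 10.

3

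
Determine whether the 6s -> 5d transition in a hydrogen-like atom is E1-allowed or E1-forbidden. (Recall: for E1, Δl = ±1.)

Initial l = 0, final l = 2, so Δl = +2. E1 requires Δl = ±1: violated.
The transition is electric-dipole forbidden.

forbidden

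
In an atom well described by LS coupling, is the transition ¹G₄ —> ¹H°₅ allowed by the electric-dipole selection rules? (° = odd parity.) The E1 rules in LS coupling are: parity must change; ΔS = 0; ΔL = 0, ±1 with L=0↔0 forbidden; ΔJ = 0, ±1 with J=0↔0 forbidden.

Reading off the term symbols: S 0→0, L 4→5, J 4→5, parity even→odd.
Parity must change: even → odd — satisfied.
ΔS = 0: S: 0 → 0 — satisfied.
ΔL = 0, ±1 (not L=0↔0): L: 4 → 5, ΔL = +1 — satisfied.
ΔJ = 0, ±1 (not J=0↔0): J: 4 → 5, ΔJ = +1 — satisfied.
All four E1 rules are satisfied.

allowed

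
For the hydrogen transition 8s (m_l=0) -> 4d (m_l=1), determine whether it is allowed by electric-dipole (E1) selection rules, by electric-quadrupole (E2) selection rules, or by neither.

Δl = 2 − 0 = +2; l_i + l_f = 2.
Δm_l = +1.
E1 (Δl = ±1, |Δm_l| ≤ 1): not satisfied.
E2 (Δl = 0,±2, l_i+l_f ≥ 2, |Δm_l| ≤ 2): satisfied.

E2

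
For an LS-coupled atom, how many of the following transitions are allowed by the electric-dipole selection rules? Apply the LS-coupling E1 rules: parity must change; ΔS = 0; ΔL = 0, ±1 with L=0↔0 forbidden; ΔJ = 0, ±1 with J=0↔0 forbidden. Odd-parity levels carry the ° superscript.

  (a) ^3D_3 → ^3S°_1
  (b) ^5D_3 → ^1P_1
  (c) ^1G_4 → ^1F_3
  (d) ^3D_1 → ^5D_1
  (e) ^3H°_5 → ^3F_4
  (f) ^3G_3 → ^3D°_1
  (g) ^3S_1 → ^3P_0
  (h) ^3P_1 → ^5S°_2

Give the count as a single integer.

(a) forbidden (ΔL, ΔJ fail)
(b) forbidden (parity, ΔS, ΔJ fail)
(c) forbidden (parity fails)
(d) forbidden (parity, ΔS fail)
(e) forbidden (ΔL fails)
(f) forbidden (ΔL, ΔJ fail)
(g) forbidden (parity fails)
(h) forbidden (ΔS fails)
Total allowed: 0 of 8.

0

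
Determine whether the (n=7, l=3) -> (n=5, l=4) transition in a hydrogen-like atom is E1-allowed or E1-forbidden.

allowed

Initial l = 3, final l = 4, so Δl = +1. E1 requires Δl = ±1: ok.
All E1 selection rules are satisfied.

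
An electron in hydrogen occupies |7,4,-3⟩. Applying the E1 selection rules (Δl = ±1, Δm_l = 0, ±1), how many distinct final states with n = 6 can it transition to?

E1 requires Δl = ±1, so l_f ∈ {3, 5}; with 0 ≤ l_f ≤ n_f−1 = 5, the allowed l_f values are {3, 5}.
For l_f = 3: m_f ∈ {m_i−1, m_i, m_i+1} ∩ [−3, 3] = {-3, -2} → 2 states.
For l_f = 5: m_f ∈ {m_i−1, m_i, m_i+1} ∩ [−5, 5] = {-4, -3, -2} → 3 states.
Total: 5.

5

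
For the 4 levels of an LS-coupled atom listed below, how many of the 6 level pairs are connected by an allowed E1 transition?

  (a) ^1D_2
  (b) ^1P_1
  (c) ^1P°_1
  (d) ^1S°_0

(a)–(b): forbidden (parity).
(a)–(c): allowed.
(a)–(d): forbidden (ΔL, ΔJ).
(b)–(c): allowed.
(b)–(d): allowed.
(c)–(d): forbidden (parity).
Allowed pairs: 3 of 6.

3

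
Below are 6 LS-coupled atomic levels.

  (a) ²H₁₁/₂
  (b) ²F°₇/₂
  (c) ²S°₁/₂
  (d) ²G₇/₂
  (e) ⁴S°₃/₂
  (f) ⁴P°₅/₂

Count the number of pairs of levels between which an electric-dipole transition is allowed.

1

(a)–(b): forbidden (ΔL, ΔJ).
(a)–(c): forbidden (ΔL, ΔJ).
(a)–(d): forbidden (parity, ΔJ).
(a)–(e): forbidden (ΔS, ΔL, ΔJ).
(a)–(f): forbidden (ΔS, ΔL, ΔJ).
(b)–(c): forbidden (parity, ΔL, ΔJ).
(b)–(d): allowed.
(b)–(e): forbidden (parity, ΔS, ΔL, ΔJ).
(b)–(f): forbidden (parity, ΔS, ΔL).
(c)–(d): forbidden (ΔL, ΔJ).
(c)–(e): forbidden (parity, ΔS, ΔL).
(c)–(f): forbidden (parity, ΔS, ΔJ).
(d)–(e): forbidden (ΔS, ΔL, ΔJ).
(d)–(f): forbidden (ΔS, ΔL).
(e)–(f): forbidden (parity).
Allowed pairs: 1 of 15.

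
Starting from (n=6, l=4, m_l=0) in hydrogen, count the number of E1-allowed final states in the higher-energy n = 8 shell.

E1 requires Δl = ±1, so l_f ∈ {3, 5}; with 0 ≤ l_f ≤ n_f−1 = 7, the allowed l_f values are {3, 5}.
For l_f = 3: m_f ∈ {m_i−1, m_i, m_i+1} ∩ [−3, 3] = {-1, 0, 1} → 3 states.
For l_f = 5: m_f ∈ {m_i−1, m_i, m_i+1} ∩ [−5, 5] = {-1, 0, 1} → 3 states.
Total: 6.

6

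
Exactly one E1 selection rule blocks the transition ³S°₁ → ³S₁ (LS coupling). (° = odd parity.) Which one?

the L=0 ↔ L=0 exclusion

Reading off the term symbols: S 1→1, L 0→0, J 1→1, parity odd→even.
Parity must change: odd → even — passes.
ΔS = 0: S: 1 → 1 — passes.
ΔL = 0, ±1 (not L=0↔0): L: 0 → 0, ΔL = +0 — fails.
ΔJ = 0, ±1 (not J=0↔0): J: 1 → 1, ΔJ = +0 — passes.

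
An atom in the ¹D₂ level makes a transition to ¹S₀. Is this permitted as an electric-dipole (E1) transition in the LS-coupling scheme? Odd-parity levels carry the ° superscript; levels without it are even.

Parity must change: even → even — ✗.
ΔS = 0: S: 0 → 0 — ✓.
ΔL = 0, ±1 (not L=0↔0): L: 2 → 0, ΔL = -2 — ✗.
ΔJ = 0, ±1 (not J=0↔0): J: 2 → 0, ΔJ = -2 — ✗.
Rule(s) violated: parity, ΔL, ΔJ.

forbidden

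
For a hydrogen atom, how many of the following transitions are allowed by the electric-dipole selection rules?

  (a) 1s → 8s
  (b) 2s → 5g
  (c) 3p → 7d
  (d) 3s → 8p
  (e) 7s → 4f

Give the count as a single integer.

(a) forbidden — Δl = +0 (E1 requires Δl = ±1)
(b) forbidden — Δl = +4 (E1 requires Δl = ±1)
(c) allowed
(d) allowed
(e) forbidden — Δl = +3 (E1 requires Δl = ±1)
Total allowed: 2 of 5.

2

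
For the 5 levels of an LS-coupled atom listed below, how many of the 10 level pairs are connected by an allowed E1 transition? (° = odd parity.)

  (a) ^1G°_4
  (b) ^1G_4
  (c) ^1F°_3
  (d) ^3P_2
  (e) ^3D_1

(a)–(b): allowed.
(a)–(c): forbidden (parity).
(a)–(d): forbidden (ΔS, ΔL, ΔJ).
(a)–(e): forbidden (ΔS, ΔL, ΔJ).
(b)–(c): allowed.
(b)–(d): forbidden (parity, ΔS, ΔL, ΔJ).
(b)–(e): forbidden (parity, ΔS, ΔL, ΔJ).
(c)–(d): forbidden (ΔS, ΔL).
(c)–(e): forbidden (ΔS, ΔJ).
(d)–(e): forbidden (parity).
Allowed pairs: 2 of 10.

2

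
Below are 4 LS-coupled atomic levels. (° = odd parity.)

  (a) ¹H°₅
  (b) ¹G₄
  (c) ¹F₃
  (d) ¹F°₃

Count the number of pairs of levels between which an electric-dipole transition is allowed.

(a)–(b): allowed.
(a)–(c): forbidden (ΔL, ΔJ).
(a)–(d): forbidden (parity, ΔL, ΔJ).
(b)–(c): forbidden (parity).
(b)–(d): allowed.
(c)–(d): allowed.
Allowed pairs: 3 of 6.

3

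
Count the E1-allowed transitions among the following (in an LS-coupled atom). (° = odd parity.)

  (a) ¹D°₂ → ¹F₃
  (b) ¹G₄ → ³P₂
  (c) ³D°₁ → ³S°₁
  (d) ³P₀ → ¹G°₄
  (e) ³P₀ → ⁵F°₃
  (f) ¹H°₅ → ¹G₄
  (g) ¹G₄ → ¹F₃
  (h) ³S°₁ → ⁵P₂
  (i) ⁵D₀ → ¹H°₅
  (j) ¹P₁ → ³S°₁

(a) allowed
(b) forbidden (parity, ΔS, ΔL, ΔJ fail)
(c) forbidden (parity, ΔL fail)
(d) forbidden (ΔS, ΔL, ΔJ fail)
(e) forbidden (ΔS, ΔL, ΔJ fail)
(f) allowed
(g) forbidden (parity fails)
(h) forbidden (ΔS fails)
(i) forbidden (ΔS, ΔL, ΔJ fail)
(j) forbidden (ΔS fails)
Total allowed: 2 of 10.

2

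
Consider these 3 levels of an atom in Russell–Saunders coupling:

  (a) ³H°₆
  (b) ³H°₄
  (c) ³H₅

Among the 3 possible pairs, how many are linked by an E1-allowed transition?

(a)–(b): forbidden (parity, ΔJ).
(a)–(c): allowed.
(b)–(c): allowed.
Allowed pairs: 2 of 3.

2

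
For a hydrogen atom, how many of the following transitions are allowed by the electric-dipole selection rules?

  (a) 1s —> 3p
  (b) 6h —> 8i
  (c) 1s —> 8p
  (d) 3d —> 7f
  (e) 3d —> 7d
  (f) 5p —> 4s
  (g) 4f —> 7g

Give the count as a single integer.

6

(a) allowed
(b) allowed
(c) allowed
(d) allowed
(e) forbidden — Δl = +0 (E1 requires Δl = ±1)
(f) allowed
(g) allowed
Total allowed: 6 of 7.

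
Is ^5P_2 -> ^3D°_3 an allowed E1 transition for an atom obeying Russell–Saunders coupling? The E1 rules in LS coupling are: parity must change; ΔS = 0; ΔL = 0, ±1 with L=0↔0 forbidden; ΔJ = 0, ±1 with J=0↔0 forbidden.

Reading off the term symbols: S 2→1, L 1→2, J 2→3, parity even→odd.
Parity must change: even → odd — ok.
ΔS = 0: S: 2 → 1 — fails.
ΔL = 0, ±1 (not L=0↔0): L: 1 → 2, ΔL = +1 — ok.
ΔJ = 0, ±1 (not J=0↔0): J: 2 → 3, ΔJ = +1 — ok.
Rule(s) violated: ΔS.

forbidden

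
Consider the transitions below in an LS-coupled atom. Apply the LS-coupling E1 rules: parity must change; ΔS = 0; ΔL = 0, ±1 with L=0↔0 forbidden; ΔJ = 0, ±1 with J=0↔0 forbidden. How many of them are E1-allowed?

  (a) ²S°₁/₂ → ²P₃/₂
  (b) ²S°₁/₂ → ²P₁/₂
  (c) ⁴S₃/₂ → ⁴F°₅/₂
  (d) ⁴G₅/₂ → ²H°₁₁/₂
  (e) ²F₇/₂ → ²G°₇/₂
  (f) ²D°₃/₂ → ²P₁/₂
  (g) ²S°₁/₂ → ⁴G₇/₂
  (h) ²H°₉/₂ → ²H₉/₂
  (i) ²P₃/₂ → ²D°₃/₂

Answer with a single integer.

(a) allowed
(b) allowed
(c) forbidden (ΔL fails)
(d) forbidden (ΔS, ΔJ fail)
(e) allowed
(f) allowed
(g) forbidden (ΔS, ΔL, ΔJ fail)
(h) allowed
(i) allowed
Total allowed: 6 of 9.

6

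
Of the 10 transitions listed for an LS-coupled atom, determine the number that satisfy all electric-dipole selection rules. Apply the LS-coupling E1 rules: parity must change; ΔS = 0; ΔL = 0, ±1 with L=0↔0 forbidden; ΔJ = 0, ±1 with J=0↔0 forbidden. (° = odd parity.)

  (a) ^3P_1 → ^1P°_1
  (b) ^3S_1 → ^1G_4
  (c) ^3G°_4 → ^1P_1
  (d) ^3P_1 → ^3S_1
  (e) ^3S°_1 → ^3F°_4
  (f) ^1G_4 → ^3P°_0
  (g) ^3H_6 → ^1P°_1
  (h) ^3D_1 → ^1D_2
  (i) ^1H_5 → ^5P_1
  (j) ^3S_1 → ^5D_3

(a) forbidden (ΔS fails)
(b) forbidden (parity, ΔS, ΔL, ΔJ fail)
(c) forbidden (ΔS, ΔL, ΔJ fail)
(d) forbidden (parity fails)
(e) forbidden (parity, ΔL, ΔJ fail)
(f) forbidden (ΔS, ΔL, ΔJ fail)
(g) forbidden (ΔS, ΔL, ΔJ fail)
(h) forbidden (parity, ΔS fail)
(i) forbidden (parity, ΔS, ΔL, ΔJ fail)
(j) forbidden (parity, ΔS, ΔL, ΔJ fail)
Total allowed: 0 of 10.

0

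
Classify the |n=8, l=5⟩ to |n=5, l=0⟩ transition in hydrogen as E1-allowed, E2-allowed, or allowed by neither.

neither

Δl = 0 − 5 = -5; l_i + l_f = 5.
E1 (Δl = ±1): not satisfied.
E2 (Δl = 0,±2, l_i+l_f ≥ 2): not satisfied.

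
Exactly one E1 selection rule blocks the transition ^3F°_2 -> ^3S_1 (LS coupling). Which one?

the ΔL = 0, ±1 rule

Reading off the term symbols: S 1→1, L 3→0, J 2→1, parity odd→even.
Parity must change: odd → even — ok.
ΔJ = 0, ±1 (not J=0↔0): J: 2 → 1, ΔJ = -1 — ok.
ΔL = 0, ±1 (not L=0↔0): L: 3 → 0, ΔL = -3 — fails.
ΔS = 0: S: 1 → 1 — ok.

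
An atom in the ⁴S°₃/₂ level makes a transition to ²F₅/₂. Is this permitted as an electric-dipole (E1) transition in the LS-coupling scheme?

Initial level: S=3/2, L=0, J=3/2, parity odd. Final level: S=1/2, L=3, J=5/2, parity even.
ΔL = 0, ±1 (not L=0↔0): L: 0 → 3, ΔL = +3 — ✗.
ΔS = 0: S: 3/2 → 1/2 — ✗.
Parity must change: odd → even — ✓.
ΔJ = 0, ±1 (not J=0↔0): J: 3/2 → 5/2, ΔJ = +1 — ✓.
Rule(s) violated: ΔS, ΔL.

forbidden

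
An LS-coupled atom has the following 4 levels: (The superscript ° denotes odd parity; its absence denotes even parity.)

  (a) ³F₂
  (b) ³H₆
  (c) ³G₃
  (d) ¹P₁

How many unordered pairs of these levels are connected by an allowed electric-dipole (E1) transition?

0

(a)–(b): forbidden (parity, ΔL, ΔJ).
(a)–(c): forbidden (parity).
(a)–(d): forbidden (parity, ΔS, ΔL).
(b)–(c): forbidden (parity, ΔJ).
(b)–(d): forbidden (parity, ΔS, ΔL, ΔJ).
(c)–(d): forbidden (parity, ΔS, ΔL, ΔJ).
Allowed pairs: 0 of 6.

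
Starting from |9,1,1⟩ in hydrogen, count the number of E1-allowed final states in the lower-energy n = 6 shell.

4

E1 requires Δl = ±1, so l_f ∈ {0, 2}; with 0 ≤ l_f ≤ n_f−1 = 5, the allowed l_f values are {0, 2}.
For l_f = 0: m_f ∈ {m_i−1, m_i, m_i+1} ∩ [−0, 0] = {0} → 1 state.
For l_f = 2: m_f ∈ {m_i−1, m_i, m_i+1} ∩ [−2, 2] = {0, 1, 2} → 3 states.
Total: 4.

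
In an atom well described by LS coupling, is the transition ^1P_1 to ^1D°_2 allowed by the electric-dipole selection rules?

allowed

Reading off the term symbols: S 0→0, L 1→2, J 1→2, parity even→odd.
Parity must change: even → odd — ✓.
ΔS = 0: S: 0 → 0 — ✓.
ΔL = 0, ±1 (not L=0↔0): L: 1 → 2, ΔL = +1 — ✓.
ΔJ = 0, ±1 (not J=0↔0): J: 1 → 2, ΔJ = +1 — ✓.
All four E1 rules are satisfied.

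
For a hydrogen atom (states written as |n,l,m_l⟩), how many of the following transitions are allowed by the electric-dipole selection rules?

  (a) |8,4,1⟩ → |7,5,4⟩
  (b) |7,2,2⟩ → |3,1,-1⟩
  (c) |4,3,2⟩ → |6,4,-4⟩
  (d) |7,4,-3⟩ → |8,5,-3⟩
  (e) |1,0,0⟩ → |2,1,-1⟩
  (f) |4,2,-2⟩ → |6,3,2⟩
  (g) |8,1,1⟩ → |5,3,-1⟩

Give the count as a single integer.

(a) forbidden — Δm_l = +3 (E1 requires Δm_l = 0, ±1)
(b) forbidden — Δm_l = -3 (E1 requires Δm_l = 0, ±1)
(c) forbidden — Δm_l = -6 (E1 requires Δm_l = 0, ±1)
(d) allowed
(e) allowed
(f) forbidden — Δm_l = +4 (E1 requires Δm_l = 0, ±1)
(g) forbidden — Δl = +2 (E1 requires Δl = ±1); Δm_l = -2 (E1 requires Δm_l = 0, ±1)
Total allowed: 2 of 7.

2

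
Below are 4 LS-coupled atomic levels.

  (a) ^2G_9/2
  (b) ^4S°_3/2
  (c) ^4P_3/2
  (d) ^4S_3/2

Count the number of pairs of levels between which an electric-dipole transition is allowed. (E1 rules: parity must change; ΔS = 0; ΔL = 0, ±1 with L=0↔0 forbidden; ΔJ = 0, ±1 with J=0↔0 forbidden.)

1

(a)–(b): forbidden (ΔS, ΔL, ΔJ).
(a)–(c): forbidden (parity, ΔS, ΔL, ΔJ).
(a)–(d): forbidden (parity, ΔS, ΔL, ΔJ).
(b)–(c): allowed.
(b)–(d): forbidden (ΔL).
(c)–(d): forbidden (parity).
Allowed pairs: 1 of 6.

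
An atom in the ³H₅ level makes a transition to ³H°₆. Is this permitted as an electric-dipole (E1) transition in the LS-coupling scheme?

Initial level: S=1, L=5, J=5, parity even. Final level: S=1, L=5, J=6, parity odd.
Parity must change: even → odd — ✓.
ΔS = 0: S: 1 → 1 — ✓.
ΔL = 0, ±1 (not L=0↔0): L: 5 → 5, ΔL = +0 — ✓.
ΔJ = 0, ±1 (not J=0↔0): J: 5 → 6, ΔJ = +1 — ✓.
All four E1 rules are satisfied.

allowed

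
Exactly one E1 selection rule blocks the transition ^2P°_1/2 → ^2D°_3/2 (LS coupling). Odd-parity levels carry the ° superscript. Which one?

parity

Parity must change: odd → odd — ✗.
ΔS = 0: S: 1/2 → 1/2 — ✓.
ΔL = 0, ±1 (not L=0↔0): L: 1 → 2, ΔL = +1 — ✓.
ΔJ = 0, ±1 (not J=0↔0): J: 1/2 → 3/2, ΔJ = +1 — ✓.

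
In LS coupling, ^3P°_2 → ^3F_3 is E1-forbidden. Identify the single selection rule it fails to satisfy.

Initial level: S=1, L=1, J=2, parity odd. Final level: S=1, L=3, J=3, parity even.
Parity must change: odd → even — passes.
ΔS = 0: S: 1 → 1 — passes.
ΔL = 0, ±1 (not L=0↔0): L: 1 → 3, ΔL = +2 — fails.
ΔJ = 0, ±1 (not J=0↔0): J: 2 → 3, ΔJ = +1 — passes.

the ΔL = 0, ±1 rule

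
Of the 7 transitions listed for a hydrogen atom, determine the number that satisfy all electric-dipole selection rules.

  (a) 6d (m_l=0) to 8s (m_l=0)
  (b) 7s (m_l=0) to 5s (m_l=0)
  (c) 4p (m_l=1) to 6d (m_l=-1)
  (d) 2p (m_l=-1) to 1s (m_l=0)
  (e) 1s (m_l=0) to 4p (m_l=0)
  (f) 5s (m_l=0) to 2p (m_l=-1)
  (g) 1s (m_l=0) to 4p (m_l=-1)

4

(a) forbidden — Δl = -2 (E1 requires Δl = ±1)
(b) forbidden — Δl = +0 (E1 requires Δl = ±1)
(c) forbidden — Δm_l = -2 (E1 requires Δm_l = 0, ±1)
(d) allowed
(e) allowed
(f) allowed
(g) allowed
Total allowed: 4 of 7.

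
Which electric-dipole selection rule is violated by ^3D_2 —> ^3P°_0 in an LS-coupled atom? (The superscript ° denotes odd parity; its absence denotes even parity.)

the ΔJ = 0, ±1 rule

Reading off the term symbols: S 1→1, L 2→1, J 2→0, parity even→odd.
Parity must change: even → odd — satisfied.
ΔJ = 0, ±1 (not J=0↔0): J: 2 → 0, ΔJ = -2 — violated.
ΔS = 0: S: 1 → 1 — satisfied.
ΔL = 0, ±1 (not L=0↔0): L: 2 → 1, ΔL = -1 — satisfied.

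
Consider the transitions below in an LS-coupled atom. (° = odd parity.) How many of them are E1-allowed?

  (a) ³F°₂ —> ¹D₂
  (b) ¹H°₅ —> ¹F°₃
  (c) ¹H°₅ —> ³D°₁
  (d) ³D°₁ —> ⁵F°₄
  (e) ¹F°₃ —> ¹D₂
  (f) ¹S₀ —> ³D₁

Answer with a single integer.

(a) forbidden (ΔS fails)
(b) forbidden (parity, ΔL, ΔJ fail)
(c) forbidden (parity, ΔS, ΔL, ΔJ fail)
(d) forbidden (parity, ΔS, ΔJ fail)
(e) allowed
(f) forbidden (parity, ΔS, ΔL fail)
Total allowed: 1 of 6.

1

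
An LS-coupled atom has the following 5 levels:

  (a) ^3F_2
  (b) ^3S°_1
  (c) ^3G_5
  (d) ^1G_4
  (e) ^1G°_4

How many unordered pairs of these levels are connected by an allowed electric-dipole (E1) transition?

(a)–(b): forbidden (ΔL).
(a)–(c): forbidden (parity, ΔJ).
(a)–(d): forbidden (parity, ΔS, ΔJ).
(a)–(e): forbidden (ΔS, ΔJ).
(b)–(c): forbidden (ΔL, ΔJ).
(b)–(d): forbidden (ΔS, ΔL, ΔJ).
(b)–(e): forbidden (parity, ΔS, ΔL, ΔJ).
(c)–(d): forbidden (parity, ΔS).
(c)–(e): forbidden (ΔS).
(d)–(e): allowed.
Allowed pairs: 1 of 10.

1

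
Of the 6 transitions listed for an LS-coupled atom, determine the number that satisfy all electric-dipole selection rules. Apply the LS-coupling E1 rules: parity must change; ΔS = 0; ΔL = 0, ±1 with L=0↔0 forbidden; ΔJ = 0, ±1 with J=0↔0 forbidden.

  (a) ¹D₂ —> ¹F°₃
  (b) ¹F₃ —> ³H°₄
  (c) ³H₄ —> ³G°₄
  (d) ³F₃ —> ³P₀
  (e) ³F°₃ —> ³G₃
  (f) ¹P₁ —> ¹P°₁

4

(a) allowed
(b) forbidden (ΔS, ΔL fail)
(c) allowed
(d) forbidden (parity, ΔL, ΔJ fail)
(e) allowed
(f) allowed
Total allowed: 4 of 6.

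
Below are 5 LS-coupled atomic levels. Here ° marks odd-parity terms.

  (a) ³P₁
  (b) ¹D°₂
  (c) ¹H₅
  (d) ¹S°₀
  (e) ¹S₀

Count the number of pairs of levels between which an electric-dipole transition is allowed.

0

(a)–(b): forbidden (ΔS).
(a)–(c): forbidden (parity, ΔS, ΔL, ΔJ).
(a)–(d): forbidden (ΔS).
(a)–(e): forbidden (parity, ΔS).
(b)–(c): forbidden (ΔL, ΔJ).
(b)–(d): forbidden (parity, ΔL, ΔJ).
(b)–(e): forbidden (ΔL, ΔJ).
(c)–(d): forbidden (ΔL, ΔJ).
(c)–(e): forbidden (parity, ΔL, ΔJ).
(d)–(e): forbidden (ΔL, ΔJ).
Allowed pairs: 0 of 10.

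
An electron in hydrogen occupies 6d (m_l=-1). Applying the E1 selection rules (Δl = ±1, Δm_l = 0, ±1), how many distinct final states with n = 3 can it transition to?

E1 requires Δl = ±1, so l_f ∈ {1, 3}; with 0 ≤ l_f ≤ n_f−1 = 2, the allowed l_f values are {1}.
For l_f = 1: m_f ∈ {m_i−1, m_i, m_i+1} ∩ [−1, 1] = {-1, 0} → 2 states.
Total: 2.

2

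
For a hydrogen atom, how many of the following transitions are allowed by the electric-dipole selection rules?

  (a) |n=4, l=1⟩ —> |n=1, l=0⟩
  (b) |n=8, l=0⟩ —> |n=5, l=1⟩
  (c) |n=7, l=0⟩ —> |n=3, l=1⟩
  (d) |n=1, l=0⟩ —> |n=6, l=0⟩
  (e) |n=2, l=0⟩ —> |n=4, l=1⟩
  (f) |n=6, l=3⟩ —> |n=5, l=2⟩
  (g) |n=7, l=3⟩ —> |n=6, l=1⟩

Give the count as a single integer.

5

(a) allowed
(b) allowed
(c) allowed
(d) forbidden — Δl = +0 (E1 requires Δl = ±1)
(e) allowed
(f) allowed
(g) forbidden — Δl = -2 (E1 requires Δl = ±1)
Total allowed: 5 of 7.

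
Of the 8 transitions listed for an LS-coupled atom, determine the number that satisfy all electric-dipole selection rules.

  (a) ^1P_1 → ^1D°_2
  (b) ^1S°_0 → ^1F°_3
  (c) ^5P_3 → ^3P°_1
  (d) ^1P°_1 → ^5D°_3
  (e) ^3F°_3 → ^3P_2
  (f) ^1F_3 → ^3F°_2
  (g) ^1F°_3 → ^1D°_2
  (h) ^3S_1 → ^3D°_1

1

(a) allowed
(b) forbidden (parity, ΔL, ΔJ fail)
(c) forbidden (ΔS, ΔJ fail)
(d) forbidden (parity, ΔS, ΔJ fail)
(e) forbidden (ΔL fails)
(f) forbidden (ΔS fails)
(g) forbidden (parity fails)
(h) forbidden (ΔL fails)
Total allowed: 1 of 8.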